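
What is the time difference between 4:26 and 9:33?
From 4:26 to 9:33:
(9 x 60 + 33) - (4 x 60 + 26) = 573 - 266 = 307 minutes
= 5 hours and 7 minutes

Final answer: 5 hours and 7 minutes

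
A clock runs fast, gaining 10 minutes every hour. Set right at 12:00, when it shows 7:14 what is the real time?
For every 60 true minutes, the faulty clock advances 70 minutes, so 1 faulty-clock minute corresponds to 60/70 true minutes.
From 12:00 to 7:14 on the faulty dial is 434 minutes.
True elapsed: 434 x 60/70 = 372 minutes = 6 hours and 12 minutes.
True time: 12:00 + 6 hours and 12 minutes = 6:12.

Final answer: 6:12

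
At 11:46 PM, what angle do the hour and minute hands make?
Hour hand position: 11 x 30 + 46 x 0.5 = 353 degrees
Minute hand position: 46 x 6 = 276 degrees
Difference: |353 - 276| = 77 degrees
The angle between the hands is 77 degrees

Final answer: 77 degrees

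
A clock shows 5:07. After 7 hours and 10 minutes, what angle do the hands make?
First find the time 7 hours and 10 minutes after 5:07.
Total minutes: 5 x 60 + 7 + 7 x 60 + 10 = 737.
737 mod 720 = 17 minutes = 12:17.
Now compute the angle at 12:17:
Hour hand: 0 x 30 + 17 x 0.5 = 8.5 degrees
Minute hand: 17 x 6 = 102 degrees
Difference: |8.5 - 102| = 93.5 degrees
The angle is 93.5 degrees

Final answer: 93.5 degrees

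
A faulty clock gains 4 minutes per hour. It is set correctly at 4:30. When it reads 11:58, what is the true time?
For every 60 true minutes, the faulty clock advances 64 minutes, so 1 faulty-clock minute corresponds to 60/64 true minutes.
From 4:30 to 11:58 on the faulty dial is 448 minutes.
True elapsed: 448 x 60/64 = 420 minutes = 7 hours.
True time: 4:30 + 7 hours = 11:30.

Final answer: 11:30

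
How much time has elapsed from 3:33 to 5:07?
From 3:33 to 5:07:
(5 x 60 + 7) - (3 x 60 + 33) = 307 - 213 = 94 minutes
= 1 hour and 34 minutes

Final answer: 1 hour and 34 minutes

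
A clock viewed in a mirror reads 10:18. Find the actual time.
Reflection across the vertical (12-6) axis maps a hand at angle A degrees to (360 - A) degrees, which sends a reading of T minutes past 12:00 to (720 - T) minutes past 12:00.
Mirror reads 10:18 = 618 minutes past 12:00.
Actual time: (720 - 618) mod 720 = 102 minutes = 1:42.

Final answer: 1:42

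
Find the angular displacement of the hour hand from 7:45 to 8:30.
The hour hand moves 0.5 degrees per minute.
Time elapsed: 8:30 - 7:45 = 45 minutes
Angular displacement: 45 x 0.5 = 22.5 degrees

Final answer: 22.5 degrees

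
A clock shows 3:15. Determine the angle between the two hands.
Hour hand position: 3 x 30 + 15 x 0.5 = 97.5 degrees
Minute hand position: 15 x 6 = 90 degrees
Difference: |97.5 - 90| = 7.5 degrees
The angle between the hands is 7.5 degrees

Final answer: 7.5 degrees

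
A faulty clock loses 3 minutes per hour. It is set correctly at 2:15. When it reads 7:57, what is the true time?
For every 60 true minutes, the faulty clock advances 57 minutes, so 1 faulty-clock minute corresponds to 60/57 true minutes.
From 2:15 to 7:57 on the faulty dial is 342 minutes.
True elapsed: 342 x 60/57 = 360 minutes = 6 hours.
True time: 2:15 + 6 hours = 8:15.

Final answer: 8:15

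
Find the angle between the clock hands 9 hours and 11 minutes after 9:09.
First find the time 9 hours and 11 minutes after 9:09.
Total minutes: 9 x 60 + 9 + 9 x 60 + 11 = 1100.
1100 mod 720 = 380 minutes = 6:20.
Now compute the angle at 6:20:
Hour hand: 6 x 30 + 20 x 0.5 = 190 degrees
Minute hand: 20 x 6 = 120 degrees
Difference: |190 - 120| = 70 degrees
The angle is 70 degrees

Final answer: 70 degrees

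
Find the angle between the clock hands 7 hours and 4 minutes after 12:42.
First find the time 7 hours and 4 minutes after 12:42.
Total minutes: 12 x 60 + 42 + 7 x 60 + 4 = 1186.
1186 mod 720 = 466 minutes = 7:46.
Now compute the angle at 7:46:
Hour hand: 7 x 30 + 46 x 0.5 = 233 degrees
Minute hand: 46 x 6 = 276 degrees
Difference: |233 - 276| = 43 degrees
The angle is 43 degrees

Final answer: 43 degrees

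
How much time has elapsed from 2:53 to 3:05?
From 2:53 to 3:05:
(3 x 60 + 5) - (2 x 60 + 53) = 185 - 173 = 12 minutes
= 12 minutes

Final answer: 12 minutes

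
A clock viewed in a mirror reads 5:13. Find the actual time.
Reflection across the vertical (12-6) axis maps a hand at angle A degrees to (360 - A) degrees, which sends a reading of T minutes past 12:00 to (720 - T) minutes past 12:00.
Mirror reads 5:13 = 313 minutes past 12:00.
Actual time: (720 - 313) mod 720 = 407 minutes = 6:47.

Final answer: 6:47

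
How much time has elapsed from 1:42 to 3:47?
From 1:42 to 3:47:
(3 x 60 + 47) - (1 x 60 + 42) = 227 - 102 = 125 minutes
= 2 hours and 5 minutes

Final answer: 2 hours and 5 minutes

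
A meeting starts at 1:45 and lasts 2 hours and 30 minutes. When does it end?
Starting time: 1:45
Adding 30 minutes to 45 minutes: 45 + 30 = 75 minutes = 1 hour and 15 minutes
Adding 2 hours: 1 + 2 + 1 (carry) = 4
Final time: 4:15

Final answer: 4:15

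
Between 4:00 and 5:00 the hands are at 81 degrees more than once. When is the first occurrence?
At t minutes past 4:00, the hour hand is at 30 x 4 + 0.5t degrees and the minute hand is at 6t degrees.
The smaller angle between them is 81 degrees when |30H - 5.5t| = 81 or |30H - 5.5t| = 279.
With H = 4, solve 30 x 4 - 5.5t = +/- target for each target:
  t = (30 x 4 - 81) / 5.5 = 7.09
  t = (30 x 4 + 81) / 5.5 = 36.55
  t = (30 x 4 - 279) / 5.5 = -28.91 (outside (0, 60))
  t = (30 x 4 + 279) / 5.5 = 72.55 (outside (0, 60))
Valid solutions in (0, 60): {7.09, 36.55} minutes.
The first occurrence is t = 7.09 minutes.
The hands form a 81-degree angle at 7.09 minutes past 4:00.

Final answer: 7.09 minutes past 4:00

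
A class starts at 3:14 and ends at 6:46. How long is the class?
From 3:14 to 6:46:
(6 x 60 + 46) - (3 x 60 + 14) = 406 - 194 = 212 minutes
= 3 hours and 32 minutes

Final answer: 3 hours and 32 minutes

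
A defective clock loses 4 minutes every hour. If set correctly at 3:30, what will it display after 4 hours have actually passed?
For every 60 true minutes, the faulty clock advances 60 - 4 = 56 minutes.
True elapsed: 4 hours = 240 minutes.
Faulty clock advances: 240 x 56/60 = 224 minutes (drift: 16 minutes behind).
Shown time: 3:30 + 224 minutes = 7:14.

Final answer: 7:14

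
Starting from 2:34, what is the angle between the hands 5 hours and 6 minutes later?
First find the time 5 hours and 6 minutes after 2:34.
Total minutes: 2 x 60 + 34 + 5 x 60 + 6 = 460.
460 mod 720 = 460 minutes = 7:40.
Now compute the angle at 7:40:
Hour hand: 7 x 30 + 40 x 0.5 = 230 degrees
Minute hand: 40 x 6 = 240 degrees
Difference: |230 - 240| = 10 degrees
The angle is 10 degrees

Final answer: 10 degrees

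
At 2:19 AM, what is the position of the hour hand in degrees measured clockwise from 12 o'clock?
The hour hand moves 30 degrees per hour and 0.5 degrees per minute.
At 2:19: (2) x 30 + 19 x 0.5 = 60 + 9.5 = 69.5 degrees

Final answer: 69.5 degrees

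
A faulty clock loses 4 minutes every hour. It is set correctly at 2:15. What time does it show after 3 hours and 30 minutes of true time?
For every 60 true minutes, the faulty clock advances 60 - 4 = 56 minutes.
True elapsed: 3 hours and 30 minutes = 210 minutes.
Faulty clock advances: 210 x 56/60 = 196 minutes (drift: 14 minutes behind).
Shown time: 2:15 + 196 minutes = 5:31.

Final answer: 5:31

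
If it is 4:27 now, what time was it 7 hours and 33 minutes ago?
Starting time: 4:27 = 267 total minutes past 12:00
Subtracting: 7 hours and 33 minutes = 453 minutes
267 - 453 = -186 (negative, add 12 hours = 720) = 534 minutes
= 8 hours and 54 minutes past 12:00 = 8:54

Final answer: 8:54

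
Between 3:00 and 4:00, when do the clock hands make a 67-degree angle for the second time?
At t minutes past 3:00, the hour hand is at 30 x 3 + 0.5t degrees and the minute hand is at 6t degrees.
The smaller angle between them is 67 degrees when |30H - 5.5t| = 67 or |30H - 5.5t| = 293.
With H = 3, solve 30 x 3 - 5.5t = +/- target for each target:
  t = (30 x 3 - 67) / 5.5 = 4.18
  t = (30 x 3 + 67) / 5.5 = 28.55
  t = (30 x 3 - 293) / 5.5 = -36.91 (outside (0, 60))
  t = (30 x 3 + 293) / 5.5 = 69.64 (outside (0, 60))
Valid solutions in (0, 60): {4.18, 28.55} minutes.
The second occurrence is t = 28.55 minutes.
The hands form a 67-degree angle at 28.55 minutes past 3:00.

Final answer: 28.55 minutes past 3:00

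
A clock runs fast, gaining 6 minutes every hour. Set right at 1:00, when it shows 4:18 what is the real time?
For every 60 true minutes, the faulty clock advances 66 minutes, so 1 faulty-clock minute corresponds to 60/66 true minutes.
From 1:00 to 4:18 on the faulty dial is 198 minutes.
True elapsed: 198 x 60/66 = 180 minutes = 3 hours.
True time: 1:00 + 3 hours = 4:00.

Final answer: 4:00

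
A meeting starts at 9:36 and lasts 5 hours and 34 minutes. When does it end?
Starting time: 9:36
Adding 34 minutes to 36 minutes: 36 + 34 = 70 minutes = 1 hour and 10 minutes
Adding 5 hours: 9 + 5 + 1 (carry) = 15 - 12 = 3
Final time: 3:10

Final answer: 3:10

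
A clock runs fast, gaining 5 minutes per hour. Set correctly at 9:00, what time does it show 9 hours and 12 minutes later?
For every 60 true minutes, the faulty clock advances 60 + 5 = 65 minutes.
True elapsed: 9 hours and 12 minutes = 552 minutes.
Faulty clock advances: 552 x 65/60 = 598 minutes (drift: 46 minutes ahead).
Shown time: 9:00 + 598 minutes = 6:58.

Final answer: 6:58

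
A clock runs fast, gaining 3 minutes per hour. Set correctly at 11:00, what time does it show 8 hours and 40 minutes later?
For every 60 true minutes, the faulty clock advances 60 + 3 = 63 minutes.
True elapsed: 8 hours and 40 minutes = 520 minutes.
Faulty clock advances: 520 x 63/60 = 546 minutes (drift: 26 minutes ahead).
Shown time: 11:00 + 546 minutes = 8:06.

Final answer: 8:06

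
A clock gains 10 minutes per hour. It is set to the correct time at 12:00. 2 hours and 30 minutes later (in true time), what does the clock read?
For every 60 true minutes, the faulty clock advances 60 + 10 = 70 minutes.
True elapsed: 2 hours and 30 minutes = 150 minutes.
Faulty clock advances: 150 x 70/60 = 175 minutes (drift: 25 minutes ahead).
Shown time: 12:00 + 175 minutes = 2:55.

Final answer: 2:55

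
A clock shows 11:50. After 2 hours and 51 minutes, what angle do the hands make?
First find the time 2 hours and 51 minutes after 11:50.
Total minutes: 11 x 60 + 50 + 2 x 60 + 51 = 881.
881 mod 720 = 161 minutes = 2:41.
Now compute the angle at 2:41:
Hour hand: 2 x 30 + 41 x 0.5 = 80.5 degrees
Minute hand: 41 x 6 = 246 degrees
Difference: |80.5 - 246| = 165.5 degrees
The angle is 165.5 degrees

Final answer: 165.5 degrees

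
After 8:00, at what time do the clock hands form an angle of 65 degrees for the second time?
At t minutes past 8:00, the hour hand is at 30 x 8 + 0.5t degrees and the minute hand is at 6t degrees.
The smaller angle between them is 65 degrees when |30H - 5.5t| = 65 or |30H - 5.5t| = 295.
With H = 8, solve 30 x 8 - 5.5t = +/- target for each target:
  t = (30 x 8 - 65) / 5.5 = 31.82
  t = (30 x 8 + 65) / 5.5 = 55.45
  t = (30 x 8 - 295) / 5.5 = -10 (outside (0, 60))
  t = (30 x 8 + 295) / 5.5 = 97.27 (outside (0, 60))
Valid solutions in (0, 60): {31.82, 55.45} minutes.
The second occurrence is t = 55.45 minutes.
The hands form a 65-degree angle at 55.45 minutes past 8:00.

Final answer: 55.45 minutes past 8:00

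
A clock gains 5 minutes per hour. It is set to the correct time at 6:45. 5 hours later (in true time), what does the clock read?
For every 60 true minutes, the faulty clock advances 60 + 5 = 65 minutes.
True elapsed: 5 hours = 300 minutes.
Faulty clock advances: 300 x 65/60 = 325 minutes (drift: 25 minutes ahead).
Shown time: 6:45 + 325 minutes = 12:10.

Final answer: 12:10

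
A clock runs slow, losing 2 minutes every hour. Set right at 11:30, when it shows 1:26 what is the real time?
For every 60 true minutes, the faulty clock advances 58 minutes, so 1 faulty-clock minute corresponds to 60/58 true minutes.
From 11:30 to 1:26 on the faulty dial is 116 minutes.
True elapsed: 116 x 60/58 = 120 minutes = 2 hours.
True time: 11:30 + 2 hours = 1:30.

Final answer: 1:30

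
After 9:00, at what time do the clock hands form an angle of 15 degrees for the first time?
At t minutes past 9:00, the hour hand is at 30 x 9 + 0.5t degrees and the minute hand is at 6t degrees.
The smaller angle between them is 15 degrees when |30H - 5.5t| = 15 or |30H - 5.5t| = 345.
With H = 9, solve 30 x 9 - 5.5t = +/- target for each target:
  t = (30 x 9 - 15) / 5.5 = 46.36
  t = (30 x 9 + 15) / 5.5 = 51.82
  t = (30 x 9 - 345) / 5.5 = -13.64 (outside (0, 60))
  t = (30 x 9 + 345) / 5.5 = 111.82 (outside (0, 60))
Valid solutions in (0, 60): {46.36, 51.82} minutes.
The first occurrence is t = 46.36 minutes.
The hands form a 15-degree angle at 46.36 minutes past 9:00.

Final answer: 46.36 minutes past 9:00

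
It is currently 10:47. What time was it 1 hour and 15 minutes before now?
Starting time: 10:47 = 647 total minutes past 12:00
Subtracting: 1 hour and 15 minutes = 75 minutes
647 - 75 = 572 minutes
= 9 hours and 32 minutes past 12:00 = 9:32

Final answer: 9:32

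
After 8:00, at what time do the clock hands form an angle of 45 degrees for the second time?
At t minutes past 8:00, the hour hand is at 30 x 8 + 0.5t degrees and the minute hand is at 6t degrees.
The smaller angle between them is 45 degrees when |30H - 5.5t| = 45 or |30H - 5.5t| = 315.
With H = 8, solve 30 x 8 - 5.5t = +/- target for each target:
  t = (30 x 8 - 45) / 5.5 = 35.45
  t = (30 x 8 + 45) / 5.5 = 51.82
  t = (30 x 8 - 315) / 5.5 = -13.64 (outside (0, 60))
  t = (30 x 8 + 315) / 5.5 = 100.91 (outside (0, 60))
Valid solutions in (0, 60): {35.45, 51.82} minutes.
The second occurrence is t = 51.82 minutes.
The hands form a 45-degree angle at 51.82 minutes past 8:00.

Final answer: 51.82 minutes past 8:00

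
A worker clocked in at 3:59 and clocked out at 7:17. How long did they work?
From 3:59 to 7:17:
(7 x 60 + 17) - (3 x 60 + 59) = 437 - 239 = 198 minutes
= 3 hours and 18 minutes

Final answer: 3 hours and 18 minutes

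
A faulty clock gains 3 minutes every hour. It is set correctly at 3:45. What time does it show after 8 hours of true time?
For every 60 true minutes, the faulty clock advances 60 + 3 = 63 minutes.
True elapsed: 8 hours = 480 minutes.
Faulty clock advances: 480 x 63/60 = 504 minutes (drift: 24 minutes ahead).
Shown time: 3:45 + 504 minutes = 12:09.

Final answer: 12:09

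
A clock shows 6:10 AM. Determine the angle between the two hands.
Hour hand position: 6 x 30 + 10 x 0.5 = 185 degrees
Minute hand position: 10 x 6 = 60 degrees
Difference: |185 - 60| = 125 degrees
The angle between the hands is 125 degrees

Final answer: 125 degrees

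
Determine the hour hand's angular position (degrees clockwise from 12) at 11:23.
The hour hand moves 30 degrees per hour and 0.5 degrees per minute.
At 11:23: (11) x 30 + 23 x 0.5 = 330 + 11.5 = 341.5 degrees

Final answer: 341.5 degrees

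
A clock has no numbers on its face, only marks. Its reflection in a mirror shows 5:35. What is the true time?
Reflection across the vertical (12-6) axis maps a hand at angle A degrees to (360 - A) degrees, which sends a reading of T minutes past 12:00 to (720 - T) minutes past 12:00.
Mirror reads 5:35 = 335 minutes past 12:00.
Actual time: (720 - 335) mod 720 = 385 minutes = 6:25.

Final answer: 6:25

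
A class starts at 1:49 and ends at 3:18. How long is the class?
From 1:49 to 3:18:
(3 x 60 + 18) - (1 x 60 + 49) = 198 - 109 = 89 minutes
= 1 hour and 29 minutes

Final answer: 1 hour and 29 minutes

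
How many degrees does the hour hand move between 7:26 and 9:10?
The hour hand moves 0.5 degrees per minute.
Time elapsed: 9:10 - 7:26 = 104 minutes
Angular displacement: 104 x 0.5 = 52 degrees

Final answer: 52 degrees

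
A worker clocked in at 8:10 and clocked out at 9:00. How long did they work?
From 8:10 to 9:00:
(9 x 60 + 0) - (8 x 60 + 10) = 540 - 490 = 50 minutes
= 50 minutes

Final answer: 50 minutes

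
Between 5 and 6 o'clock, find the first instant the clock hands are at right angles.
At t minutes past 5:00, the hour hand is at 30 x 5 + 0.5t degrees and the minute hand is at 6t degrees.
The smaller angle between them is 90 degrees when |30H - 5.5t| = 90 or |30H - 5.5t| = 270.
With H = 5, solve 30 x 5 - 5.5t = +/- target for each target:
  t = (30 x 5 - 90) / 5.5 = 10.91
  t = (30 x 5 + 90) / 5.5 = 43.64
  t = (30 x 5 - 270) / 5.5 = -21.82 (outside (0, 60))
  t = (30 x 5 + 270) / 5.5 = 76.36 (outside (0, 60))
Valid solutions in (0, 60): {10.91, 43.64} minutes.
First occurrence: t = 10.91 minutes.
The hands are at right angles at 10.91 minutes past 5:00.

Final answer: 10.91 minutes past 5:00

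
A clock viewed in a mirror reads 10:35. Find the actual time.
Reflection across the vertical (12-6) axis maps a hand at angle A degrees to (360 - A) degrees, which sends a reading of T minutes past 12:00 to (720 - T) minutes past 12:00.
Mirror reads 10:35 = 635 minutes past 12:00.
Actual time: (720 - 635) mod 720 = 85 minutes = 1:25.

Final answer: 1:25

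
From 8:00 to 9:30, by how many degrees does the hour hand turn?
The hour hand moves 0.5 degrees per minute.
Time elapsed: 9:30 - 8:00 = 90 minutes
Angular displacement: 90 x 0.5 = 45 degrees

Final answer: 45 degrees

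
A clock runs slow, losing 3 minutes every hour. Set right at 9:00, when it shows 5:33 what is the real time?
For every 60 true minutes, the faulty clock advances 57 minutes, so 1 faulty-clock minute corresponds to 60/57 true minutes.
From 9:00 to 5:33 on the faulty dial is 513 minutes.
True elapsed: 513 x 60/57 = 540 minutes = 9 hours.
True time: 9:00 + 9 hours = 6:00.

Final answer: 6:00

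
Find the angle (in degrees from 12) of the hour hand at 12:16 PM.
The hour hand moves 30 degrees per hour and 0.5 degrees per minute.
At 12:16: (0) x 30 + 16 x 0.5 = 0 + 8 = 8 degrees

Final answer: 8 degrees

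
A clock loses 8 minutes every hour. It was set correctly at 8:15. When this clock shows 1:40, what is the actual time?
For every 60 true minutes, the faulty clock advances 52 minutes, so 1 faulty-clock minute corresponds to 60/52 true minutes.
From 8:15 to 1:40 on the faulty dial is 325 minutes.
True elapsed: 325 x 60/52 = 375 minutes = 6 hours and 15 minutes.
True time: 8:15 + 6 hours and 15 minutes = 2:30.

Final answer: 2:30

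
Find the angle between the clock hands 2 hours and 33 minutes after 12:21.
First find the time 2 hours and 33 minutes after 12:21.
Total minutes: 12 x 60 + 21 + 2 x 60 + 33 = 894.
894 mod 720 = 174 minutes = 2:54.
Now compute the angle at 2:54:
Hour hand: 2 x 30 + 54 x 0.5 = 87 degrees
Minute hand: 54 x 6 = 324 degrees
Difference: |87 - 324| = 237 degrees
Smaller angle: 360 - 237 = 123 degrees

Final answer: 123 degrees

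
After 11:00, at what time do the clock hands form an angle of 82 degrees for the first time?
At t minutes past 11:00, the hour hand is at 30 x 11 + 0.5t degrees and the minute hand is at 6t degrees.
The smaller angle between them is 82 degrees when |30H - 5.5t| = 82 or |30H - 5.5t| = 278.
With H = 11, solve 30 x 11 - 5.5t = +/- target for each target:
  t = (30 x 11 - 82) / 5.5 = 45.09
  t = (30 x 11 + 82) / 5.5 = 74.91 (outside (0, 60))
  t = (30 x 11 - 278) / 5.5 = 9.45
  t = (30 x 11 + 278) / 5.5 = 110.55 (outside (0, 60))
Valid solutions in (0, 60): {9.45, 45.09} minutes.
The first occurrence is t = 9.45 minutes.
The hands form a 82-degree angle at 9.45 minutes past 11:00.

Final answer: 9.45 minutes past 11:00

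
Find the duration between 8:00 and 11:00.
From 8:00 to 11:00:
(11 x 60 + 0) - (8 x 60 + 0) = 660 - 480 = 180 minutes
= 3 hours

Final answer: 3 hours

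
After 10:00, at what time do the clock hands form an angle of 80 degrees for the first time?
At t minutes past 10:00, the hour hand is at 30 x 10 + 0.5t degrees and the minute hand is at 6t degrees.
The smaller angle between them is 80 degrees when |30H - 5.5t| = 80 or |30H - 5.5t| = 280.
With H = 10, solve 30 x 10 - 5.5t = +/- target for each target:
  t = (30 x 10 - 80) / 5.5 = 40
  t = (30 x 10 + 80) / 5.5 = 69.09 (outside (0, 60))
  t = (30 x 10 - 280) / 5.5 = 3.64
  t = (30 x 10 + 280) / 5.5 = 105.45 (outside (0, 60))
Valid solutions in (0, 60): {3.64, 40} minutes.
The first occurrence is t = 3.64 minutes.
The hands form a 80-degree angle at 3.64 minutes past 10:00.

Final answer: 3.64 minutes past 10:00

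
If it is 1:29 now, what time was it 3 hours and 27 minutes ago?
Starting time: 1:29 = 89 total minutes past 12:00
Subtracting: 3 hours and 27 minutes = 207 minutes
89 - 207 = -118 (negative, add 12 hours = 720) = 602 minutes
= 10 hours and 2 minutes past 12:00 = 10:02

Final answer: 10:02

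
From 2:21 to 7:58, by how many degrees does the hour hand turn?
The hour hand moves 0.5 degrees per minute.
Time elapsed: 7:58 - 2:21 = 337 minutes
Angular displacement: 337 x 0.5 = 168.5 degrees

Final answer: 168.5 degrees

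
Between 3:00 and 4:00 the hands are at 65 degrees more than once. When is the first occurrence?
At t minutes past 3:00, the hour hand is at 30 x 3 + 0.5t degrees and the minute hand is at 6t degrees.
The smaller angle between them is 65 degrees when |30H - 5.5t| = 65 or |30H - 5.5t| = 295.
With H = 3, solve 30 x 3 - 5.5t = +/- target for each target:
  t = (30 x 3 - 65) / 5.5 = 4.55
  t = (30 x 3 + 65) / 5.5 = 28.18
  t = (30 x 3 - 295) / 5.5 = -37.27 (outside (0, 60))
  t = (30 x 3 + 295) / 5.5 = 70 (outside (0, 60))
Valid solutions in (0, 60): {4.55, 28.18} minutes.
The first occurrence is t = 4.55 minutes.
The hands form a 65-degree angle at 4.55 minutes past 3:00.

Final answer: 4.55 minutes past 3:00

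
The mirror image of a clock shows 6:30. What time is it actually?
Reflection across the vertical (12-6) axis maps a hand at angle A degrees to (360 - A) degrees, which sends a reading of T minutes past 12:00 to (720 - T) minutes past 12:00.
Mirror reads 6:30 = 390 minutes past 12:00.
Actual time: (720 - 390) mod 720 = 330 minutes = 5:30.

Final answer: 5:30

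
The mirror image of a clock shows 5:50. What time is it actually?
Reflection across the vertical (12-6) axis maps a hand at angle A degrees to (360 - A) degrees, which sends a reading of T minutes past 12:00 to (720 - T) minutes past 12:00.
Mirror reads 5:50 = 350 minutes past 12:00.
Actual time: (720 - 350) mod 720 = 370 minutes = 6:10.

Final answer: 6:10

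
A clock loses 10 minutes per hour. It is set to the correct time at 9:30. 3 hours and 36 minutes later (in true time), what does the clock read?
For every 60 true minutes, the faulty clock advances 60 - 10 = 50 minutes.
True elapsed: 3 hours and 36 minutes = 216 minutes.
Faulty clock advances: 216 x 50/60 = 180 minutes (drift: 36 minutes behind).
Shown time: 9:30 + 180 minutes = 12:30.

Final answer: 12:30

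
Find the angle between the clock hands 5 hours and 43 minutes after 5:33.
First find the time 5 hours and 43 minutes after 5:33.
Total minutes: 5 x 60 + 33 + 5 x 60 + 43 = 676.
676 mod 720 = 676 minutes = 11:16.
Now compute the angle at 11:16:
Hour hand: 11 x 30 + 16 x 0.5 = 338 degrees
Minute hand: 16 x 6 = 96 degrees
Difference: |338 - 96| = 242 degrees
Smaller angle: 360 - 242 = 118 degrees

Final answer: 118 degrees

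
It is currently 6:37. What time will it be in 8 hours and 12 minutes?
Starting time: 6:37
Adding 12 minutes to 37 minutes: 37 + 12 = 49 minutes
Adding 8 hours: 6 + 8 = 14 - 12 = 2
Final time: 2:49

Final answer: 2:49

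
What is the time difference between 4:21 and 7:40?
From 4:21 to 7:40:
(7 x 60 + 40) - (4 x 60 + 21) = 460 - 261 = 199 minutes
= 3 hours and 19 minutes

Final answer: 3 hours and 19 minutes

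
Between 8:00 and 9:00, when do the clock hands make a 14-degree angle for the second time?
At t minutes past 8:00, the hour hand is at 30 x 8 + 0.5t degrees and the minute hand is at 6t degrees.
The smaller angle between them is 14 degrees when |30H - 5.5t| = 14 or |30H - 5.5t| = 346.
With H = 8, solve 30 x 8 - 5.5t = +/- target for each target:
  t = (30 x 8 - 14) / 5.5 = 41.09
  t = (30 x 8 + 14) / 5.5 = 46.18
  t = (30 x 8 - 346) / 5.5 = -19.27 (outside (0, 60))
  t = (30 x 8 + 346) / 5.5 = 106.55 (outside (0, 60))
Valid solutions in (0, 60): {41.09, 46.18} minutes.
The second occurrence is t = 46.18 minutes.
The hands form a 14-degree angle at 46.18 minutes past 8:00.

Final answer: 46.18 minutes past 8:00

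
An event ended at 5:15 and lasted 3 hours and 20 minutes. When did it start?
Starting time: 5:15 = 315 total minutes past 12:00
Subtracting: 3 hours and 20 minutes = 200 minutes
315 - 200 = 115 minutes
= 1 hour and 55 minutes past 12:00 = 1:55

Final answer: 1:55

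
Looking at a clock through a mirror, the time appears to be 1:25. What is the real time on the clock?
Reflection across the vertical (12-6) axis maps a hand at angle A degrees to (360 - A) degrees, which sends a reading of T minutes past 12:00 to (720 - T) minutes past 12:00.
Mirror reads 1:25 = 85 minutes past 12:00.
Actual time: (720 - 85) mod 720 = 635 minutes = 10:35.

Final answer: 10:35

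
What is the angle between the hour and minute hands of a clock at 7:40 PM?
Hour hand position: 7 x 30 + 40 x 0.5 = 230 degrees
Minute hand position: 40 x 6 = 240 degrees
Difference: |230 - 240| = 10 degrees
The angle between the hands is 10 degrees

Final answer: 10 degrees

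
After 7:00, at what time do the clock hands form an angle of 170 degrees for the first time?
At t minutes past 7:00, the hour hand is at 30 x 7 + 0.5t degrees and the minute hand is at 6t degrees.
The smaller angle between them is 170 degrees when |30H - 5.5t| = 170 or |30H - 5.5t| = 190.
With H = 7, solve 30 x 7 - 5.5t = +/- target for each target:
  t = (30 x 7 - 170) / 5.5 = 7.27
  t = (30 x 7 + 170) / 5.5 = 69.09 (outside (0, 60))
  t = (30 x 7 - 190) / 5.5 = 3.64
  t = (30 x 7 + 190) / 5.5 = 72.73 (outside (0, 60))
Valid solutions in (0, 60): {3.64, 7.27} minutes.
The first occurrence is t = 3.64 minutes.
The hands form a 170-degree angle at 3.64 minutes past 7:00.

Final answer: 3.64 minutes past 7:00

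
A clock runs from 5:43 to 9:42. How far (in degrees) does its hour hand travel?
The hour hand moves 0.5 degrees per minute.
Time elapsed: 9:42 - 5:43 = 239 minutes
Angular displacement: 239 x 0.5 = 119.5 degrees

Final answer: 119.5 degrees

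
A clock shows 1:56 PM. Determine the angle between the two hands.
Hour hand position: 1 x 30 + 56 x 0.5 = 58 degrees
Minute hand position: 56 x 6 = 336 degrees
Difference: |58 - 336| = 278 degrees
Since 278 > 180, the smaller angle is 360 - 278 = 82 degrees

Final answer: 82 degrees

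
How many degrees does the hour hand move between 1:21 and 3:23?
The hour hand moves 0.5 degrees per minute.
Time elapsed: 3:23 - 1:21 = 122 minutes
Angular displacement: 122 x 0.5 = 61 degrees

Final answer: 61 degrees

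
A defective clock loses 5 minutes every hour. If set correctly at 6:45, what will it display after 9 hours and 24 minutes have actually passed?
For every 60 true minutes, the faulty clock advances 60 - 5 = 55 minutes.
True elapsed: 9 hours and 24 minutes = 564 minutes.
Faulty clock advances: 564 x 55/60 = 517 minutes (drift: 47 minutes behind).
Shown time: 6:45 + 517 minutes = 3:22.

Final answer: 3:22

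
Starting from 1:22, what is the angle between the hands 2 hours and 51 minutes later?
First find the time 2 hours and 51 minutes after 1:22.
Total minutes: 1 x 60 + 22 + 2 x 60 + 51 = 253.
253 mod 720 = 253 minutes = 4:13.
Now compute the angle at 4:13:
Hour hand: 4 x 30 + 13 x 0.5 = 126.5 degrees
Minute hand: 13 x 6 = 78 degrees
Difference: |126.5 - 78| = 48.5 degrees
The angle is 48.5 degrees

Final answer: 48.5 degrees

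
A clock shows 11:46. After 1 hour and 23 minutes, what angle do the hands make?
First find the time 1 hour and 23 minutes after 11:46.
Total minutes: 11 x 60 + 46 + 1 x 60 + 23 = 789.
789 mod 720 = 69 minutes = 1:09.
Now compute the angle at 1:09:
Hour hand: 1 x 30 + 9 x 0.5 = 34.5 degrees
Minute hand: 9 x 6 = 54 degrees
Difference: |34.5 - 54| = 19.5 degrees
The angle is 19.5 degrees

Final answer: 19.5 degrees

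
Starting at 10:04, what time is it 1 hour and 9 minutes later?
Starting time: 10:04
Adding 9 minutes to 4 minutes: 4 + 9 = 13 minutes
Adding 1 hour: 10 + 1 = 11
Final time: 11:13

Final answer: 11:13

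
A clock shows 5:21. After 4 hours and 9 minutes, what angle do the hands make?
First find the time 4 hours and 9 minutes after 5:21.
Total minutes: 5 x 60 + 21 + 4 x 60 + 9 = 570.
570 mod 720 = 570 minutes = 9:30.
Now compute the angle at 9:30:
Hour hand: 9 x 30 + 30 x 0.5 = 285 degrees
Minute hand: 30 x 6 = 180 degrees
Difference: |285 - 180| = 105 degrees
The angle is 105 degrees

Final answer: 105 degrees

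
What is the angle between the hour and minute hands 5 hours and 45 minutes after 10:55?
First find the time 5 hours and 45 minutes after 10:55.
Total minutes: 10 x 60 + 55 + 5 x 60 + 45 = 1000.
1000 mod 720 = 280 minutes = 4:40.
Now compute the angle at 4:40:
Hour hand: 4 x 30 + 40 x 0.5 = 140 degrees
Minute hand: 40 x 6 = 240 degrees
Difference: |140 - 240| = 100 degrees
The angle is 100 degrees

Final answer: 100 degrees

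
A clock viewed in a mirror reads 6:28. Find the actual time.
Reflection across the vertical (12-6) axis maps a hand at angle A degrees to (360 - A) degrees, which sends a reading of T minutes past 12:00 to (720 - T) minutes past 12:00.
Mirror reads 6:28 = 388 minutes past 12:00.
Actual time: (720 - 388) mod 720 = 332 minutes = 5:32.

Final answer: 5:32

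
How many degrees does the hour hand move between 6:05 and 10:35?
The hour hand moves 0.5 degrees per minute.
Time elapsed: 10:35 - 6:05 = 270 minutes
Angular displacement: 270 x 0.5 = 135 degrees

Final answer: 135 degrees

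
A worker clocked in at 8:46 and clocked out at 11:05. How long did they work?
From 8:46 to 11:05:
(11 x 60 + 5) - (8 x 60 + 46) = 665 - 526 = 139 minutes
= 2 hours and 19 minutes

Final answer: 2 hours and 19 minutes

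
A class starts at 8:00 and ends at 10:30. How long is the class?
From 8:00 to 10:30:
(10 x 60 + 30) - (8 x 60 + 0) = 630 - 480 = 150 minutes
= 2 hours and 30 minutes

Final answer: 2 hours and 30 minutes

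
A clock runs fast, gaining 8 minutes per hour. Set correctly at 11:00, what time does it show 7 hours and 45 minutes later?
For every 60 true minutes, the faulty clock advances 60 + 8 = 68 minutes.
True elapsed: 7 hours and 45 minutes = 465 minutes.
Faulty clock advances: 465 x 68/60 = 527 minutes (drift: 62 minutes ahead).
Shown time: 11:00 + 527 minutes = 7:47.

Final answer: 7:47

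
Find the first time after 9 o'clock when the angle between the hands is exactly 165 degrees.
At t minutes past 9:00, the hour hand is at 30 x 9 + 0.5t degrees and the minute hand is at 6t degrees.
The smaller angle between them is 165 degrees when |30H - 5.5t| = 165 or |30H - 5.5t| = 195.
With H = 9, solve 30 x 9 - 5.5t = +/- target for each target:
  t = (30 x 9 - 165) / 5.5 = 19.09
  t = (30 x 9 + 165) / 5.5 = 79.09 (outside (0, 60))
  t = (30 x 9 - 195) / 5.5 = 13.64
  t = (30 x 9 + 195) / 5.5 = 84.55 (outside (0, 60))
Valid solutions in (0, 60): {13.64, 19.09} minutes.
The first occurrence is t = 13.64 minutes.
The hands form a 165-degree angle at 13.64 minutes past 9:00.

Final answer: 13.64 minutes past 9:00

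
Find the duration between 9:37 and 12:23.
From 9:37 to 12:23:
(12 x 60 + 23) - (9 x 60 + 37) = 743 - 577 = 166 minutes
= 2 hours and 46 minutes

Final answer: 2 hours and 46 minutes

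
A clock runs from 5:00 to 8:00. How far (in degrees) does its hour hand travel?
The hour hand moves 0.5 degrees per minute.
Time elapsed: 8:00 - 5:00 = 180 minutes
Angular displacement: 180 x 0.5 = 90 degrees

Final answer: 90 degrees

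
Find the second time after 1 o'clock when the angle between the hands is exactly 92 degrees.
At t minutes past 1:00, the hour hand is at 30 x 1 + 0.5t degrees and the minute hand is at 6t degrees.
The smaller angle between them is 92 degrees when |30H - 5.5t| = 92 or |30H - 5.5t| = 268.
With H = 1, solve 30 x 1 - 5.5t = +/- target for each target:
  t = (30 x 1 - 92) / 5.5 = -11.27 (outside (0, 60))
  t = (30 x 1 + 92) / 5.5 = 22.18
  t = (30 x 1 - 268) / 5.5 = -43.27 (outside (0, 60))
  t = (30 x 1 + 268) / 5.5 = 54.18
Valid solutions in (0, 60): {22.18, 54.18} minutes.
The second occurrence is t = 54.18 minutes.
The hands form a 92-degree angle at 54.18 minutes past 1:00.

Final answer: 54.18 minutes past 1:00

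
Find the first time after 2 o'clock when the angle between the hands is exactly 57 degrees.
At t minutes past 2:00, the hour hand is at 30 x 2 + 0.5t degrees and the minute hand is at 6t degrees.
The smaller angle between them is 57 degrees when |30H - 5.5t| = 57 or |30H - 5.5t| = 303.
With H = 2, solve 30 x 2 - 5.5t = +/- target for each target:
  t = (30 x 2 - 57) / 5.5 = 0.55
  t = (30 x 2 + 57) / 5.5 = 21.27
  t = (30 x 2 - 303) / 5.5 = -44.18 (outside (0, 60))
  t = (30 x 2 + 303) / 5.5 = 66 (outside (0, 60))
Valid solutions in (0, 60): {0.55, 21.27} minutes.
The first occurrence is t = 0.55 minutes.
The hands form a 57-degree angle at 0.55 minutes past 2:00.

Final answer: 0.55 minutes past 2:00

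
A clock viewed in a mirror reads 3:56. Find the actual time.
Reflection across the vertical (12-6) axis maps a hand at angle A degrees to (360 - A) degrees, which sends a reading of T minutes past 12:00 to (720 - T) minutes past 12:00.
Mirror reads 3:56 = 236 minutes past 12:00.
Actual time: (720 - 236) mod 720 = 484 minutes = 8:04.

Final answer: 8:04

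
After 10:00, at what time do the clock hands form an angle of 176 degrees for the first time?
At t minutes past 10:00, the hour hand is at 30 x 10 + 0.5t degrees and the minute hand is at 6t degrees.
The smaller angle between them is 176 degrees when |30H - 5.5t| = 176 or |30H - 5.5t| = 184.
With H = 10, solve 30 x 10 - 5.5t = +/- target for each target:
  t = (30 x 10 - 176) / 5.5 = 22.55
  t = (30 x 10 + 176) / 5.5 = 86.55 (outside (0, 60))
  t = (30 x 10 - 184) / 5.5 = 21.09
  t = (30 x 10 + 184) / 5.5 = 88 (outside (0, 60))
Valid solutions in (0, 60): {21.09, 22.55} minutes.
The first occurrence is t = 21.09 minutes.
The hands form a 176-degree angle at 21.09 minutes past 10:00.

Final answer: 21.09 minutes past 10:00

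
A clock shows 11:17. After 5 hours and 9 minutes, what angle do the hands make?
First find the time 5 hours and 9 minutes after 11:17.
Total minutes: 11 x 60 + 17 + 5 x 60 + 9 = 986.
986 mod 720 = 266 minutes = 4:26.
Now compute the angle at 4:26:
Hour hand: 4 x 30 + 26 x 0.5 = 133 degrees
Minute hand: 26 x 6 = 156 degrees
Difference: |133 - 156| = 23 degrees
The angle is 23 degrees

Final answer: 23 degrees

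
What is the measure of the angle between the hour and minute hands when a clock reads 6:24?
Hour hand position: 6 x 30 + 24 x 0.5 = 192 degrees
Minute hand position: 24 x 6 = 144 degrees
Difference: |192 - 144| = 48 degrees
The angle between the hands is 48 degrees

Final answer: 48 degrees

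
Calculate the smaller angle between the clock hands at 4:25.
Hour hand position: 4 x 30 + 25 x 0.5 = 132.5 degrees
Minute hand position: 25 x 6 = 150 degrees
Difference: |132.5 - 150| = 17.5 degrees
The angle between the hands is 17.5 degrees

Final answer: 17.5 degrees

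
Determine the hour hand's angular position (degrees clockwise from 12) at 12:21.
The hour hand moves 30 degrees per hour and 0.5 degrees per minute.
At 12:21: (0) x 30 + 21 x 0.5 = 0 + 10.5 = 10.5 degrees

Final answer: 10.5 degrees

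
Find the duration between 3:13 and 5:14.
From 3:13 to 5:14:
(5 x 60 + 14) - (3 x 60 + 13) = 314 - 193 = 121 minutes
= 2 hours and 1 minute

Final answer: 2 hours and 1 minute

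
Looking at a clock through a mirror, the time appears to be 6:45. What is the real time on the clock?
Reflection across the vertical (12-6) axis maps a hand at angle A degrees to (360 - A) degrees, which sends a reading of T minutes past 12:00 to (720 - T) minutes past 12:00.
Mirror reads 6:45 = 405 minutes past 12:00.
Actual time: (720 - 405) mod 720 = 315 minutes = 5:15.

Final answer: 5:15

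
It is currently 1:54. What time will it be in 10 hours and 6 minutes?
Starting time: 1:54
Adding 6 minutes to 54 minutes: 54 + 6 = 60 minutes = 1 hour
Adding 10 hours: 1 + 10 + 1 (carry) = 12
Final time: 12:00

Final answer: 12:00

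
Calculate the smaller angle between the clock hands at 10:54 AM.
Hour hand position: 10 x 30 + 54 x 0.5 = 327 degrees
Minute hand position: 54 x 6 = 324 degrees
Difference: |327 - 324| = 3 degrees
The angle between the hands is 3 degrees

Final answer: 3 degrees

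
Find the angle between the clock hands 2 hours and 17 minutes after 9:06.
First find the time 2 hours and 17 minutes after 9:06.
Total minutes: 9 x 60 + 6 + 2 x 60 + 17 = 683.
683 mod 720 = 683 minutes = 11:23.
Now compute the angle at 11:23:
Hour hand: 11 x 30 + 23 x 0.5 = 341.5 degrees
Minute hand: 23 x 6 = 138 degrees
Difference: |341.5 - 138| = 203.5 degrees
Smaller angle: 360 - 203.5 = 156.5 degrees

Final answer: 156.5 degrees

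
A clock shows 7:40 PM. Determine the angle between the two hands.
Hour hand position: 7 x 30 + 40 x 0.5 = 230 degrees
Minute hand position: 40 x 6 = 240 degrees
Difference: |230 - 240| = 10 degrees
The angle between the hands is 10 degrees

Final answer: 10 degrees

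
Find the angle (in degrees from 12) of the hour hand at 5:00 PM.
The hour hand moves 30 degrees per hour and 0.5 degrees per minute.
At 5:00: (5) x 30 + 0 x 0.5 = 150 + 0 = 150 degrees

Final answer: 150 degrees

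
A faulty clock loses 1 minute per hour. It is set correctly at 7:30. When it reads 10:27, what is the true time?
For every 60 true minutes, the faulty clock advances 59 minutes, so 1 faulty-clock minute corresponds to 60/59 true minutes.
From 7:30 to 10:27 on the faulty dial is 177 minutes.
True elapsed: 177 x 60/59 = 180 minutes = 3 hours.
True time: 7:30 + 3 hours = 10:30.

Final answer: 10:30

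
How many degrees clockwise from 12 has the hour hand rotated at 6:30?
The hour hand moves 30 degrees per hour and 0.5 degrees per minute.
At 6:30: (6) x 30 + 30 x 0.5 = 180 + 15 = 195 degrees

Final answer: 195 degrees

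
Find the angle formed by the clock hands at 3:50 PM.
Hour hand position: 3 x 30 + 50 x 0.5 = 115 degrees
Minute hand position: 50 x 6 = 300 degrees
Difference: |115 - 300| = 185 degrees
Since 185 > 180, the smaller angle is 360 - 185 = 175 degrees

Final answer: 175 degrees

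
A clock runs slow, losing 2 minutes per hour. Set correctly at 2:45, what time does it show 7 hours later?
For every 60 true minutes, the faulty clock advances 60 - 2 = 58 minutes.
True elapsed: 7 hours = 420 minutes.
Faulty clock advances: 420 x 58/60 = 406 minutes (drift: 14 minutes behind).
Shown time: 2:45 + 406 minutes = 9:31.

Final answer: 9:31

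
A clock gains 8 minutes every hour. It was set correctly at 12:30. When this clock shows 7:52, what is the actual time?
For every 60 true minutes, the faulty clock advances 68 minutes, so 1 faulty-clock minute corresponds to 60/68 true minutes.
From 12:30 to 7:52 on the faulty dial is 442 minutes.
True elapsed: 442 x 60/68 = 390 minutes = 6 hours and 30 minutes.
True time: 12:30 + 6 hours and 30 minutes = 7:00.

Final answer: 7:00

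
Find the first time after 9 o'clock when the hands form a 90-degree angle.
At t minutes past 9:00, the hour hand is at 30 x 9 + 0.5t degrees and the minute hand is at 6t degrees.
The smaller angle between them is 90 degrees when |30H - 5.5t| = 90 or |30H - 5.5t| = 270.
With H = 9, solve 30 x 9 - 5.5t = +/- target for each target:
  t = (30 x 9 - 90) / 5.5 = 32.73
  t = (30 x 9 + 90) / 5.5 = 65.45 (outside (0, 60))
  t = (30 x 9 - 270) / 5.5 = 0 (outside (0, 60))
  t = (30 x 9 + 270) / 5.5 = 98.18 (outside (0, 60))
Valid solutions in (0, 60): {32.73} minutes.
First occurrence: t = 32.73 minutes.
The hands are at right angles at 32.73 minutes past 9:00.

Final answer: 32.73 minutes past 9:00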